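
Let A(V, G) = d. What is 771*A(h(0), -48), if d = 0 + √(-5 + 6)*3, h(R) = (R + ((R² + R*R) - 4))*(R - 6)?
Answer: 2313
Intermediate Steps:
h(R) = (-6 + R)*(-4 + R + 2*R²) (h(R) = (R + ((R² + R²) - 4))*(-6 + R) = (R + (2*R² - 4))*(-6 + R) = (R + (-4 + 2*R²))*(-6 + R) = (-4 + R + 2*R²)*(-6 + R) = (-6 + R)*(-4 + R + 2*R²))
d = 3 (d = 0 + √1*3 = 0 + 1*3 = 0 + 3 = 3)
A(V, G) = 3
771*A(h(0), -48) = 771*3 = 2313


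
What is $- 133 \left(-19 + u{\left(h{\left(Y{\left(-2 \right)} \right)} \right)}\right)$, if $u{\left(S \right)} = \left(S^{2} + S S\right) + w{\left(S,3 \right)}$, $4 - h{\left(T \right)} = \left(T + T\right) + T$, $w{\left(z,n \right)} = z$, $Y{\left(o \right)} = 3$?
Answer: $-3458$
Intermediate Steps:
$h{\left(T \right)} = 4 - 3 T$ ($h{\left(T \right)} = 4 - \left(\left(T + T\right) + T\right) = 4 - \left(2 T + T\right) = 4 - 3 T$)
$u{\left(S \right)} = S + 2 S^{2}$ ($u{\left(S \right)} = \left(S^{2} + S S\right) + S = \left(S^{2} + S^{2}\right) + S = 2 S^{2} + S = S + 2 S^{2}$)
$- 133 \left(-19 + u{\left(h{\left(Y{\left(-2 \right)} \right)} \right)}\right) = - 133 \left(-19 + \left(4 - 9\right) \left(1 + 2 \left(4 - 9\right)\right)\right) = - 133 \left(-19 - 5 \left(1 + 2 \left(-5\right)\right)\right) = - 133 \left(-19 - 5 \left(1 - 10\right)\right) = - 133 \left(-19 - -45\right) = - 133 \left(-19 + 45\right) = \left(-133\right) 26 = -3458$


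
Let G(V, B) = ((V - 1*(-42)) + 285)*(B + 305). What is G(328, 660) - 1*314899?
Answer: 317176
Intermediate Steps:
G(V, B) = (305 + B)*(327 + V) (G(V, B) = ((V + 42) + 285)*(305 + B) = ((42 + V) + 285)*(305 + B) = (327 + V)*(305 + B) = (305 + B)*(327 + V))
G(328, 660) - 1*314899 = (99735 + 305*328 + 327*660 + 660*328) - 1*314899 = (99735 + 100040 + 215820 + 216480) - 314899 = 632075 - 314899 = 317176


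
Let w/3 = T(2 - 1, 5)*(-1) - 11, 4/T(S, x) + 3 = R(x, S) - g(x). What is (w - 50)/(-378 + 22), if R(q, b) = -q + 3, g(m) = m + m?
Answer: 411/1780 ≈ 0.23090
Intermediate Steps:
g(m) = 2*m
R(q, b) = 3 - q
T(S, x) = -4/(3*x) (T(S, x) = 4/(-3 + ((3 - x) - 2*x)) = 4/(-3 + (3 - 3*x)) = 4/((-3*x)) = 4*(-1/(3*x)) = -4/(3*x))
w = -161/5 (w = 3*(-4/3/5*(-1) - 11) = 3*(-4/3*1/5*(-1) - 11) = 3*(-4/15*(-1) - 11) = 3*(4/15 - 11) = 3*(-161/15) = -161/5 ≈ -32.200)
(w - 50)/(-378 + 22) = (-161/5 - 50)/(-378 + 22) = -411/5/(-356) = -411/5*(-1/356) = 411/1780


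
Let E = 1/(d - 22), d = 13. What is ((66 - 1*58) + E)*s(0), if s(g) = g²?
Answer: 0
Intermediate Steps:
E = -⅑ (E = 1/(13 - 22) = 1/(-9) = -⅑ ≈ -0.11111)
((66 - 1*58) + E)*s(0) = ((66 - 1*58) - ⅑)*0² = ((66 - 58) - ⅑)*0 = (8 - ⅑)*0 = (71/9)*0 = 0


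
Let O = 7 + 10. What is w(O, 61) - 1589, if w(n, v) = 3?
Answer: -1586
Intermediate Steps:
O = 17
w(O, 61) - 1589 = 3 - 1589 = -1586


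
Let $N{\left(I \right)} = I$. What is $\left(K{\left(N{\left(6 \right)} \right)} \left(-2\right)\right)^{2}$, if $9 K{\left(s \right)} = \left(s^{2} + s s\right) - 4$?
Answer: $\frac{18496}{81} \approx 228.35$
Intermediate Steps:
$K{\left(s \right)} = - \frac{4}{9} + \frac{2 s^{2}}{9}$ ($K{\left(s \right)} = \frac{\left(s^{2} + s s\right) - 4}{9} = \frac{\left(s^{2} + s^{2}\right) - 4}{9} = \frac{2 s^{2} - 4}{9} = \frac{-4 + 2 s^{2}}{9} = - \frac{4}{9} + \frac{2 s^{2}}{9}$)
$\left(K{\left(N{\left(6 \right)} \right)} \left(-2\right)\right)^{2} = \left(\left(- \frac{4}{9} + \frac{2 \cdot 6^{2}}{9}\right) \left(-2\right)\right)^{2} = \left(\left(- \frac{4}{9} + \frac{2}{9} \cdot 36\right) \left(-2\right)\right)^{2} = \left(\left(- \frac{4}{9} + 8\right) \left(-2\right)\right)^{2} = \left(\frac{68}{9} \left(-2\right)\right)^{2} = \left(- \frac{136}{9}\right)^{2} = \frac{18496}{81}$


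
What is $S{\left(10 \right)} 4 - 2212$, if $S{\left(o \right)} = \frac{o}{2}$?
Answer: $-2192$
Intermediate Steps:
$S{\left(o \right)} = \frac{o}{2}$ ($S{\left(o \right)} = o \frac{1}{2} = \frac{o}{2}$)
$S{\left(10 \right)} 4 - 2212 = \frac{1}{2} \cdot 10 \cdot 4 - 2212 = 5 \cdot 4 - 2212 = 20 - 2212 = -2192$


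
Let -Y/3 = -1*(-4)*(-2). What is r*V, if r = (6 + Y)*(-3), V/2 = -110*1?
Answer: 19800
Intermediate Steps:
Y = 24 (Y = -3*(-1*(-4))*(-2) = -12*(-2) = -3*(-8) = 24)
V = -220 (V = 2*(-110*1) = 2*(-110) = -220)
r = -90 (r = (6 + 24)*(-3) = 30*(-3) = -90)
r*V = -90*(-220) = 19800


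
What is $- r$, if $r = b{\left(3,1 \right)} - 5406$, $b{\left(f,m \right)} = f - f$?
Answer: $5406$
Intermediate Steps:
$b{\left(f,m \right)} = 0$
$r = -5406$ ($r = 0 - 5406 = -5406$)
$- r = \left(-1\right) \left(-5406\right) = 5406$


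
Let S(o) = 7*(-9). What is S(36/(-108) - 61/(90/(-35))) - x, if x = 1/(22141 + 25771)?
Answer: -3018457/47912 ≈ -63.000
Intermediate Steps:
x = 1/47912 ≈ 2.0872e-5
S(o) = -63
S(36/(-108) - 61/(90/(-35))) - x = -63 - 1*1/47912 = -63 - 1/47912 = -3018457/47912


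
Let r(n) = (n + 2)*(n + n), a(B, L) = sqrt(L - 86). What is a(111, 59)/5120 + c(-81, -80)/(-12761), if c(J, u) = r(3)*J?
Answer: 2430/12761 + 3*I*sqrt(3)/5120 ≈ 0.19042 + 0.0010149*I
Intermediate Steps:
a(B, L) = sqrt(-86 + L)
r(n) = 2*n*(2 + n) (r(n) = (2 + n)*(2*n) = 2*n*(2 + n))
c(J, u) = 30*J (c(J, u) = (2*3*(2 + 3))*J = (2*3*5)*J = 30*J)
a(111, 59)/5120 + c(-81, -80)/(-12761) = sqrt(-86 + 59)/5120 + (30*(-81))/(-12761) = sqrt(-27)*(1/5120) - 2430*(-1/12761) = (3*I*sqrt(3))*(1/5120) + 2430/12761 = 3*I*sqrt(3)/5120 + 2430/12761 = 2430/12761 + 3*I*sqrt(3)/5120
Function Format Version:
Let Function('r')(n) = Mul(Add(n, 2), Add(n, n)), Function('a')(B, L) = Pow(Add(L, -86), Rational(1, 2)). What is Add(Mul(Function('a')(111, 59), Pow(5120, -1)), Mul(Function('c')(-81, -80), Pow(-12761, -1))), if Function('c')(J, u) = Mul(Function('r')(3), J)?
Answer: Add(Rational(2430, 12761), Mul(Rational(3, 5120), I, Pow(3, Rational(1, 2)))) ≈ Add(0.19042, Mul(0.0010149, I))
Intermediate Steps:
Function('a')(B, L) = Pow(Add(-86, L), Rational(1, 2))
Function('r')(n) = Mul(2, n, Add(2, n)) (Function('r')(n) = Mul(Add(2, n), Mul(2, n)) = Mul(2, n, Add(2, n)))
Function('c')(J, u) = Mul(30, J) (Function('c')(J, u) = Mul(Mul(2, 3, Add(2, 3)), J) = Mul(Mul(2, 3, 5), J) = Mul(30, J))
Add(Mul(Function('a')(111, 59), Pow(5120, -1)), Mul(Function('c')(-81, -80), Pow(-12761, -1))) = Add(Mul(Pow(Add(-86, 59), Rational(1, 2)), Pow(5120, -1)), Mul(Mul(30, -81), Pow(-12761, -1))) = Add(Mul(Pow(-27, Rational(1, 2)), Rational(1, 5120)), Mul(-2430, Rational(-1, 12761))) = Add(Mul(Mul(3, I, Pow(3, Rational(1, 2))), Rational(1, 5120)), Rational(2430, 12761)) = Add(Mul(Rational(3, 5120), I, Pow(3, Rational(1, 2))), Rational(2430, 12761)) = Add(Rational(2430, 12761), Mul(Rational(3, 5120), I, Pow(3, Rational(1, 2))))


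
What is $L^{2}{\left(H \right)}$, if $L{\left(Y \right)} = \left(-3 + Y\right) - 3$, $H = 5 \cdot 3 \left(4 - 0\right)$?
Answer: $2916$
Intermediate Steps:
$H = 60$ ($H = 15 \left(4 + 0\right) = 15 \cdot 4 = 60$)
$L{\left(Y \right)} = -6 + Y$
$L^{2}{\left(H \right)} = \left(-6 + 60\right)^{2} = 54^{2} = 2916$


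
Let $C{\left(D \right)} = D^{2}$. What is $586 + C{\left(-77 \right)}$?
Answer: $6515$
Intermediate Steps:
$586 + C{\left(-77 \right)} = 586 + \left(-77\right)^{2} = 586 + 5929 = 6515$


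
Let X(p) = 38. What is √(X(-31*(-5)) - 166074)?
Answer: 2*I*√41509 ≈ 407.48*I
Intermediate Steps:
√(X(-31*(-5)) - 166074) = √(38 - 166074) = √(-166036) = 2*I*√41509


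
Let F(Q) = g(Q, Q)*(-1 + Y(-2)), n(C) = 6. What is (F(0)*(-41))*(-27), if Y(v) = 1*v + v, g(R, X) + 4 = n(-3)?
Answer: -11070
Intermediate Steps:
g(R, X) = 2 (g(R, X) = -4 + 6 = 2)
Y(v) = 2*v (Y(v) = v + v = 2*v)
F(Q) = -10 (F(Q) = 2*(-1 + 2*(-2)) = 2*(-1 - 4) = 2*(-5) = -10)
(F(0)*(-41))*(-27) = -10*(-41)*(-27) = 410*(-27) = -11070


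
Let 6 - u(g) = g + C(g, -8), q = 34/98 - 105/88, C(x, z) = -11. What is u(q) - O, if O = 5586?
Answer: -24009879/4312 ≈ -5568.2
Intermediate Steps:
q = -3649/4312 (q = 34*(1/98) - 105*1/88 = 17/49 - 105/88 = -3649/4312 ≈ -0.84624)
u(g) = 17 - g (u(g) = 6 - (g - 11) = 6 - (-11 + g) = 6 + (11 - g) = 17 - g)
u(q) - O = (17 - 1*(-3649/4312)) - 1*5586 = (17 + 3649/4312) - 5586 = 76953/4312 - 5586 = -24009879/4312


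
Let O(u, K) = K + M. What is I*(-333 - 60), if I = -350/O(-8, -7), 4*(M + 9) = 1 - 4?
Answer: -550200/67 ≈ -8211.9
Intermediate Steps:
M = -39/4 (M = -9 + (1 - 4)/4 = -9 + (1/4)*(-3) = -9 - 3/4 = -39/4 ≈ -9.7500)
O(u, K) = -39/4 + K (O(u, K) = K - 39/4 = -39/4 + K)
I = 1400/67 (I = -350/(-39/4 - 7) = -350/(-67/4) = -350*(-4/67) = 1400/67 ≈ 20.896)
I*(-333 - 60) = 1400*(-333 - 60)/67 = (1400/67)*(-393) = -550200/67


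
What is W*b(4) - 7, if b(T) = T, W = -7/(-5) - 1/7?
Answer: -69/35 ≈ -1.9714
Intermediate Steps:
W = 44/35 (W = -7*(-⅕) - 1*⅐ = 7/5 - ⅐ = 44/35 ≈ 1.2571)
W*b(4) - 7 = (44/35)*4 - 7 = 176/35 - 7 = -69/35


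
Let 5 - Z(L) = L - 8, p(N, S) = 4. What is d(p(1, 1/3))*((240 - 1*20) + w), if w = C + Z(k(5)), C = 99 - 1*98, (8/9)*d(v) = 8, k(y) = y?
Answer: 2061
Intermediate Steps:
d(v) = 9 (d(v) = (9/8)*8 = 9)
Z(L) = 13 - L (Z(L) = 5 - (L - 8) = 5 - (-8 + L) = 5 + (8 - L) = 13 - L)
C = 1 (C = 99 - 98 = 1)
w = 9 (w = 1 + (13 - 1*5) = 1 + (13 - 5) = 1 + 8 = 9)
d(p(1, 1/3))*((240 - 1*20) + w) = 9*((240 - 1*20) + 9) = 9*((240 - 20) + 9) = 9*(220 + 9) = 9*229 = 2061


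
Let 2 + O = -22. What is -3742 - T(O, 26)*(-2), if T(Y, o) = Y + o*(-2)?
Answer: -3894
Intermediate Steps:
O = -24 (O = -2 - 22 = -24)
T(Y, o) = Y - 2*o
-3742 - T(O, 26)*(-2) = -3742 - (-24 - 2*26)*(-2) = -3742 - (-24 - 52)*(-2) = -3742 - (-76)*(-2) = -3742 - 1*152 = -3742 - 152 = -3894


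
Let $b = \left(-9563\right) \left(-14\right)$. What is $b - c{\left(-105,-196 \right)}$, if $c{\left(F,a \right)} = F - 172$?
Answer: $134159$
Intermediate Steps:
$c{\left(F,a \right)} = -172 + F$
$b = 133882$
$b - c{\left(-105,-196 \right)} = 133882 - \left(-172 - 105\right) = 133882 - -277 = 133882 + 277 = 134159$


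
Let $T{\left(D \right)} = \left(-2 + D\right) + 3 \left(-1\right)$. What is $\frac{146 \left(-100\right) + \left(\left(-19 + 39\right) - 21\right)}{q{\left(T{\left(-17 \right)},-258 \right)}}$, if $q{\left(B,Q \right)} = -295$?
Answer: $\frac{14601}{295} \approx 49.495$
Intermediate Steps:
$T{\left(D \right)} = -5 + D$ ($T{\left(D \right)} = \left(-2 + D\right) - 3 = -5 + D$)
$\frac{146 \left(-100\right) + \left(\left(-19 + 39\right) - 21\right)}{q{\left(T{\left(-17 \right)},-258 \right)}} = \frac{146 \left(-100\right) + \left(\left(-19 + 39\right) - 21\right)}{-295} = \left(-14600 + \left(20 - 21\right)\right) \left(- \frac{1}{295}\right) = \left(-14600 - 1\right) \left(- \frac{1}{295}\right) = \left(-14601\right) \left(- \frac{1}{295}\right) = \frac{14601}{295}$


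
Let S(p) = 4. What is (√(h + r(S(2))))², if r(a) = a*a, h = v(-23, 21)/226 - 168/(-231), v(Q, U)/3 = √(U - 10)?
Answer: 184/11 + 3*√11/226 ≈ 16.771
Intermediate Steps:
v(Q, U) = 3*√(-10 + U) (v(Q, U) = 3*√(U - 10) = 3*√(-10 + U))
h = 8/11 + 3*√11/226 (h = (3*√(-10 + 21))/226 - 168/(-231) = (3*√11)*(1/226) - 168*(-1/231) = 3*√11/226 + 8/11 = 8/11 + 3*√11/226 ≈ 0.77130)
r(a) = a²
(√(h + r(S(2))))² = (√((8/11 + 3*√11/226) + 4²))² = (√((8/11 + 3*√11/226) + 16))² = (√(184/11 + 3*√11/226))² = 184/11 + 3*√11/226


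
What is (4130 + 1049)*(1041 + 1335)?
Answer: 12305304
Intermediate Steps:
(4130 + 1049)*(1041 + 1335) = 5179*2376 = 12305304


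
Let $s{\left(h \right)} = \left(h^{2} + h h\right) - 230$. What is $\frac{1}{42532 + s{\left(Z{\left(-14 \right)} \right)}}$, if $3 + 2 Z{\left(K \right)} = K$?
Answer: $\frac{2}{84893} \approx 2.3559 \cdot 10^{-5}$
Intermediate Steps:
$Z{\left(K \right)} = - \frac{3}{2} + \frac{K}{2}$
$s{\left(h \right)} = -230 + 2 h^{2}$ ($s{\left(h \right)} = \left(h^{2} + h^{2}\right) - 230 = 2 h^{2} - 230 = -230 + 2 h^{2}$)
$\frac{1}{42532 + s{\left(Z{\left(-14 \right)} \right)}} = \frac{1}{42532 - \left(230 - 2 \left(- \frac{3}{2} + \frac{1}{2} \left(-14\right)\right)^{2}\right)} = \frac{1}{42532 - \left(230 - 2 \left(- \frac{3}{2} - 7\right)^{2}\right)} = \frac{1}{42532 - \left(230 - 2 \left(- \frac{17}{2}\right)^{2}\right)} = \frac{1}{42532 + \left(-230 + 2 \cdot \frac{289}{4}\right)} = \frac{1}{42532 + \left(-230 + \frac{289}{2}\right)} = \frac{1}{42532 - \frac{171}{2}} = \frac{1}{\frac{84893}{2}} = \frac{2}{84893}$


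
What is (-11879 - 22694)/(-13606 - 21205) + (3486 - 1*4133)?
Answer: -3212592/4973 ≈ -646.01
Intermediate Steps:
(-11879 - 22694)/(-13606 - 21205) + (3486 - 1*4133) = -34573/(-34811) + (3486 - 4133) = -34573*(-1/34811) - 647 = 4939/4973 - 647 = -3212592/4973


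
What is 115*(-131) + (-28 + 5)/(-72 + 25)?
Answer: -708032/47 ≈ -15065.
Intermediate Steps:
115*(-131) + (-28 + 5)/(-72 + 25) = -15065 - 23/(-47) = -15065 - 23*(-1/47) = -15065 + 23/47 = -708032/47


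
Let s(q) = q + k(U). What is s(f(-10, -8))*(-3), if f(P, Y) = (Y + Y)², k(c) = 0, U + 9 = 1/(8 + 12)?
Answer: -768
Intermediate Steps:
U = -179/20 (U = -9 + 1/(8 + 12) = -9 + 1/20 = -179/20 ≈ -8.9500)
f(P, Y) = 4*Y² (f(P, Y) = (2*Y)² = 4*Y²)
s(q) = q (s(q) = q + 0 = q)
s(f(-10, -8))*(-3) = (4*(-8)²)*(-3) = (4*64)*(-3) = 256*(-3) = -768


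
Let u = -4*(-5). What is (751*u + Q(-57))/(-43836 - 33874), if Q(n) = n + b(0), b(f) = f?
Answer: -14963/77710 ≈ -0.19255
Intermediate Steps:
Q(n) = n (Q(n) = n + 0 = n)
u = 20
(751*u + Q(-57))/(-43836 - 33874) = (751*20 - 57)/(-43836 - 33874) = (15020 - 57)/(-77710) = 14963*(-1/77710) = -14963/77710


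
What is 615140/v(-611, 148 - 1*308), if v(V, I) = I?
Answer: -30757/8 ≈ -3844.6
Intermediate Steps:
615140/v(-611, 148 - 1*308) = 615140/(148 - 1*308) = 615140/(148 - 308) = 615140/(-160) = 615140*(-1/160) = -30757/8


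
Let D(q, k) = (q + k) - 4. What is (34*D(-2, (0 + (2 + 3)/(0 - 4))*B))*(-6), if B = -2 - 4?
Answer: -306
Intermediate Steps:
B = -6
D(q, k) = -4 + k + q (D(q, k) = (k + q) - 4 = -4 + k + q)
(34*D(-2, (0 + (2 + 3)/(0 - 4))*B))*(-6) = (34*(-4 + (0 + (2 + 3)/(0 - 4))*(-6) - 2))*(-6) = (34*(-4 + (0 + 5/(-4))*(-6) - 2))*(-6) = (34*(-4 + (0 + 5*(-¼))*(-6) - 2))*(-6) = (34*(-4 + (0 - 5/4)*(-6) - 2))*(-6) = (34*(-4 - 5/4*(-6) - 2))*(-6) = (34*(-4 + 15/2 - 2))*(-6) = (34*(3/2))*(-6) = 51*(-6) = -306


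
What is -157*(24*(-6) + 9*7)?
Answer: 12717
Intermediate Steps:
-157*(24*(-6) + 9*7) = -157*(-144 + 63) = -157*(-81) = 12717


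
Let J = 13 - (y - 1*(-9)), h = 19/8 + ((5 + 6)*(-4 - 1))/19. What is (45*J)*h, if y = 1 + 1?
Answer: -3555/76 ≈ -46.776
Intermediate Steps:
y = 2
h = -79/152 (h = 19*(⅛) + (11*(-5))*(1/19) = 19/8 - 55*1/19 = 19/8 - 55/19 = -79/152 ≈ -0.51974)
J = 2 (J = 13 - (2 - 1*(-9)) = 13 - (2 + 9) = 13 - 1*11 = 13 - 11 = 2)
(45*J)*h = (45*2)*(-79/152) = 90*(-79/152) = -3555/76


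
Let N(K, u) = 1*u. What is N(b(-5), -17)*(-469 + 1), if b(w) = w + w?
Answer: 7956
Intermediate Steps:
b(w) = 2*w
N(K, u) = u
N(b(-5), -17)*(-469 + 1) = -17*(-469 + 1) = -17*(-468) = 7956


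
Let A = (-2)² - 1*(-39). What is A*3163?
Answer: 136009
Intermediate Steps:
A = 43 (A = 4 + 39 = 43)
A*3163 = 43*3163 = 136009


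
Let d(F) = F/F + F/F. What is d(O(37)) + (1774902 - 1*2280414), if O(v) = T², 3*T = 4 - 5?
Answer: -505510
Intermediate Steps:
T = -⅓ (T = (4 - 5)/3 = (⅓)*(-1) = -⅓ ≈ -0.33333)
O(v) = ⅑ (O(v) = (-⅓)² = ⅑)
d(F) = 2 (d(F) = 1 + 1 = 2)
d(O(37)) + (1774902 - 1*2280414) = 2 + (1774902 - 1*2280414) = 2 + (1774902 - 2280414) = 2 - 505512 = -505510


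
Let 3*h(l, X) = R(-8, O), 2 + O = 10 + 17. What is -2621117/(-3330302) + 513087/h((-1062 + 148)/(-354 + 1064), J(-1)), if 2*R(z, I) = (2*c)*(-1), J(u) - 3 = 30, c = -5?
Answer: 5126217092407/16651510 ≈ 3.0785e+5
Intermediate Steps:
O = 25 (O = -2 + (10 + 17) = -2 + 27 = 25)
J(u) = 33 (J(u) = 3 + 30 = 33)
R(z, I) = 5 (R(z, I) = ((2*(-5))*(-1))/2 = (-10*(-1))/2 = (½)*10 = 5)
h(l, X) = 5/3 (h(l, X) = (⅓)*5 = 5/3)
-2621117/(-3330302) + 513087/h((-1062 + 148)/(-354 + 1064), J(-1)) = -2621117/(-3330302) + 513087/(5/3) = -2621117*(-1/3330302) + 513087*(⅗) = 2621117/3330302 + 1539261/5 = 5126217092407/16651510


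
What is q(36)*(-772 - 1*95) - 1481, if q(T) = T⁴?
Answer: -1456228553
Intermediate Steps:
q(36)*(-772 - 1*95) - 1481 = 36⁴*(-772 - 1*95) - 1481 = 1679616*(-772 - 95) - 1481 = 1679616*(-867) - 1481 = -1456227072 - 1481 = -1456228553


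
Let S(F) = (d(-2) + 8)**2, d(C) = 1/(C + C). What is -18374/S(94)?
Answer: -293984/961 ≈ -305.91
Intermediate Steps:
d(C) = 1/(2*C)
S(F) = 961/16 (S(F) = ((1/2)/(-2) + 8)**2 = ((1/2)*(-1/2) + 8)**2 = (-1/4 + 8)**2 = (31/4)**2 = 961/16)
-18374/S(94) = -18374/961/16 = -18374*16/961 = -293984/961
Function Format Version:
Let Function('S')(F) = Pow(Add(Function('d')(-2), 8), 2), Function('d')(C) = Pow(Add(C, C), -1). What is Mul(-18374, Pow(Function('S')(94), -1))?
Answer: Rational(-293984, 961) ≈ -305.91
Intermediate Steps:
Function('d')(C) = Mul(Rational(1, 2), Pow(C, -1)) (Function('d')(C) = Pow(Mul(2, C), -1) = Mul(Rational(1, 2), Pow(C, -1)))
Function('S')(F) = Rational(961, 16) (Function('S')(F) = Pow(Add(Mul(Rational(1, 2), Pow(-2, -1)), 8), 2) = Pow(Add(Mul(Rational(1, 2), Rational(-1, 2)), 8), 2) = Pow(Add(Rational(-1, 4), 8), 2) = Pow(Rational(31, 4), 2) = Rational(961, 16))
Mul(-18374, Pow(Function('S')(94), -1)) = Mul(-18374, Pow(Rational(961, 16), -1)) = Mul(-18374, Rational(16, 961)) = Rational(-293984, 961)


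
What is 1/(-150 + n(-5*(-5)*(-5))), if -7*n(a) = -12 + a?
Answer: -7/913 ≈ -0.0076670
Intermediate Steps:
n(a) = 12/7 - a/7 (n(a) = -(-12 + a)/7 = 12/7 - a/7)
1/(-150 + n(-5*(-5)*(-5))) = 1/(-150 + (12/7 - (-5*(-5))*(-5)/7)) = 1/(-150 + (12/7 - 25*(-5)/7)) = 1/(-150 + (12/7 - 1/7*(-125))) = 1/(-150 + (12/7 + 125/7)) = 1/(-150 + 137/7) = 1/(-913/7) = -7/913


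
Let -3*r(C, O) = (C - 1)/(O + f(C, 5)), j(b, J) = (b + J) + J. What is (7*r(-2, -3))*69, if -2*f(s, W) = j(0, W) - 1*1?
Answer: -322/5 ≈ -64.400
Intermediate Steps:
j(b, J) = b + 2*J (j(b, J) = (J + b) + J = b + 2*J)
f(s, W) = 1/2 - W (f(s, W) = -((0 + 2*W) - 1*1)/2 = -(2*W - 1)/2 = -(-1 + 2*W)/2 = 1/2 - W)
r(C, O) = -(-1 + C)/(3*(-9/2 + O)) (r(C, O) = -(C - 1)/(3*(O + (1/2 - 1*5))) = -(-1 + C)/(3*(O + (1/2 - 5))) = -(-1 + C)/(3*(O - 9/2)) = -(-1 + C)/(3*(-9/2 + O)))
(7*r(-2, -3))*69 = (7*(2*(1 - 1*(-2))/(3*(-9 + 2*(-3)))))*69 = (7*(2*(1 + 2)/(3*(-9 - 6))))*69 = (7*((2/3)*3/(-15)))*69 = (7*((2/3)*(-1/15)*3))*69 = (7*(-2/15))*69 = -14/15*69 = -322/5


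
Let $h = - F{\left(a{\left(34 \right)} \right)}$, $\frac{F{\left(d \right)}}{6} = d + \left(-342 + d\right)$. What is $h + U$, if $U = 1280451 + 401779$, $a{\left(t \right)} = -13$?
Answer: $1684438$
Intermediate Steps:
$F{\left(d \right)} = -2052 + 12 d$ ($F{\left(d \right)} = 6 \left(d + \left(-342 + d\right)\right) = 6 \left(-342 + 2 d\right) = -2052 + 12 d$)
$U = 1682230$
$h = 2208$ ($h = - (-2052 + 12 \left(-13\right)) = - (-2052 - 156) = \left(-1\right) \left(-2208\right) = 2208$)
$h + U = 2208 + 1682230 = 1684438$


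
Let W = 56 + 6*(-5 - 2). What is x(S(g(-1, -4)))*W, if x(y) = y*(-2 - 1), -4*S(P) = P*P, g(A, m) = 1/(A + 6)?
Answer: 21/50 ≈ 0.42000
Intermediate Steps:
g(A, m) = 1/(6 + A)
S(P) = -P**2/4 (S(P) = -P*P/4 = -P**2/4)
x(y) = -3*y (x(y) = y*(-3) = -3*y)
W = 14 (W = 56 + 6*(-7) = 56 - 42 = 14)
x(S(g(-1, -4)))*W = -(-3)*(1/(6 - 1))**2/4*14 = -(-3)*(1/5)**2/4*14 = -(-3)/(4*25)*14 = -3*(-1/100)*14 = (3/100)*14 = 21/50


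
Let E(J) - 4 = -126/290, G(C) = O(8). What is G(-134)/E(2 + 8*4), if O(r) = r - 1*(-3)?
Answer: 145/47 ≈ 3.0851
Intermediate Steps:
O(r) = 3 + r (O(r) = r + 3 = 3 + r)
G(C) = 11 (G(C) = 3 + 8 = 11)
E(J) = 517/145 (E(J) = 4 - 126/290 = 4 - 126*1/290 = 4 - 63/145 = 517/145)
G(-134)/E(2 + 8*4) = 11/(517/145) = 11*(145/517) = 145/47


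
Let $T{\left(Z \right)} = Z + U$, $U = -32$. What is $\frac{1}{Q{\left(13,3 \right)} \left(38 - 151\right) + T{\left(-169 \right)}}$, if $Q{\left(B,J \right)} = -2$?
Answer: $\frac{1}{25} \approx 0.04$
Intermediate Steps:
$T{\left(Z \right)} = -32 + Z$ ($T{\left(Z \right)} = Z - 32 = -32 + Z$)
$\frac{1}{Q{\left(13,3 \right)} \left(38 - 151\right) + T{\left(-169 \right)}} = \frac{1}{- 2 \left(38 - 151\right) - 201} = \frac{1}{\left(-2\right) \left(-113\right) - 201} = \frac{1}{226 - 201} = \frac{1}{25}$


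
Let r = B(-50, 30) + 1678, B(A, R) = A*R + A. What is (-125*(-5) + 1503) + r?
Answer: 2256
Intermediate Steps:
B(A, R) = A + A*R
r = 128 (r = -50*(1 + 30) + 1678 = -50*31 + 1678 = -1550 + 1678 = 128)
(-125*(-5) + 1503) + r = (-125*(-5) + 1503) + 128 = (625 + 1503) + 128 = 2128 + 128 = 2256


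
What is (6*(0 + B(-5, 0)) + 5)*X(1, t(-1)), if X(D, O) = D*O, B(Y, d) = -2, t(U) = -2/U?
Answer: -14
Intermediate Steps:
(6*(0 + B(-5, 0)) + 5)*X(1, t(-1)) = (6*(0 - 2) + 5)*(1*(-2/(-1))) = (6*(-2) + 5)*(1*(-2*(-1))) = (-12 + 5)*(1*2) = -7*2 = -14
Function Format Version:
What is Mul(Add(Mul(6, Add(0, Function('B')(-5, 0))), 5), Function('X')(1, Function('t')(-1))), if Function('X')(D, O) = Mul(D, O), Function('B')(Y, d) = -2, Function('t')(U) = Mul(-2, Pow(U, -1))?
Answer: -14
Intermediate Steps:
Mul(Add(Mul(6, Add(0, Function('B')(-5, 0))), 5), Function('X')(1, Function('t')(-1))) = Mul(Add(Mul(6, Add(0, -2)), 5), Mul(1, Mul(-2, Pow(-1, -1)))) = Mul(Add(Mul(6, -2), 5), Mul(1, Mul(-2, -1))) = Mul(Add(-12, 5), Mul(1, 2)) = Mul(-7, 2) = -14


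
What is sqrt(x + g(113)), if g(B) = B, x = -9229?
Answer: 2*I*sqrt(2279) ≈ 95.478*I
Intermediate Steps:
sqrt(x + g(113)) = sqrt(-9229 + 113) = sqrt(-9116) = 2*I*sqrt(2279)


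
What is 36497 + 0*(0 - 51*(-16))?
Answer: 36497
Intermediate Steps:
36497 + 0*(0 - 51*(-16)) = 36497 + 0*(0 + 816) = 36497 + 0*816 = 36497 + 0 = 36497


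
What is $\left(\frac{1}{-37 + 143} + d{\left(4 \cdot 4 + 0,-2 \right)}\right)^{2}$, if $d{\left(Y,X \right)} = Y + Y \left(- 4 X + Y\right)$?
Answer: $\frac{1797844801}{11236} \approx 1.6001 \cdot 10^{5}$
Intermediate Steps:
$d{\left(Y,X \right)} = Y + Y \left(Y - 4 X\right)$
$\left(\frac{1}{-37 + 143} + d{\left(4 \cdot 4 + 0,-2 \right)}\right)^{2} = \left(\frac{1}{-37 + 143} + \left(4 \cdot 4 + 0\right) \left(1 + \left(4 \cdot 4 + 0\right) - -8\right)\right)^{2} = \left(\frac{1}{106} + \left(16 + 0\right) \left(1 + \left(16 + 0\right) + 8\right)\right)^{2} = \left(\frac{1}{106} + 16 \left(1 + 16 + 8\right)\right)^{2} = \left(\frac{1}{106} + 16 \cdot 25\right)^{2} = \left(\frac{1}{106} + 400\right)^{2} = \left(\frac{42401}{106}\right)^{2} = \frac{1797844801}{11236}$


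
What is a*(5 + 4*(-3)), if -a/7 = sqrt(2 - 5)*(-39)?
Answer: -1911*I*sqrt(3) ≈ -3309.9*I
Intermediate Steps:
a = 273*I*sqrt(3) (a = -7*sqrt(2 - 5)*(-39) = -7*sqrt(-3)*(-39) = -7*I*sqrt(3)*(-39) = -(-273)*I*sqrt(3) = 273*I*sqrt(3) ≈ 472.85*I)
a*(5 + 4*(-3)) = (273*I*sqrt(3))*(5 + 4*(-3)) = (273*I*sqrt(3))*(5 - 12) = (273*I*sqrt(3))*(-7) = -1911*I*sqrt(3)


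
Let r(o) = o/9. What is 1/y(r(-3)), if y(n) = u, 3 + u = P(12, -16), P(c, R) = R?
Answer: -1/19 ≈ -0.052632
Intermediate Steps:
r(o) = o/9 (r(o) = o*(⅑) = o/9)
u = -19 (u = -3 - 16 = -19)
y(n) = -19
1/y(r(-3)) = 1/(-19) = -1/19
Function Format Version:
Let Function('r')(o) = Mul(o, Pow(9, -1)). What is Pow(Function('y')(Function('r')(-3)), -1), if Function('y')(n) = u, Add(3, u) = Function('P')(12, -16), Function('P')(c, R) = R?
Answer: Rational(-1, 19) ≈ -0.052632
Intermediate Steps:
Function('r')(o) = Mul(Rational(1, 9), o) (Function('r')(o) = Mul(o, Rational(1, 9)) = Mul(Rational(1, 9), o))
u = -19 (u = Add(-3, -16) = -19)
Function('y')(n) = -19
Pow(Function('y')(Function('r')(-3)), -1) = Pow(-19, -1) = Rational(-1, 19)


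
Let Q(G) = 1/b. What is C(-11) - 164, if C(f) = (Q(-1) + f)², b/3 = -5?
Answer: -9344/225 ≈ -41.529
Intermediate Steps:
b = -15 (b = 3*(-5) = -15)
Q(G) = -1/15 (Q(G) = 1/(-15) = -1/15)
C(f) = (-1/15 + f)²
C(-11) - 164 = (-1 + 15*(-11))²/225 - 164 = (-1 - 165)²/225 - 164 = (1/225)*(-166)² - 164 = (1/225)*27556 - 164 = 27556/225 - 164 = -9344/225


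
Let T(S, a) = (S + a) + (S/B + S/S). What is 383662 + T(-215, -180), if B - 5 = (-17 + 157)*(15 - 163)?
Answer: 1587879367/4143 ≈ 3.8327e+5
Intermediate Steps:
B = -20715 (B = 5 + (-17 + 157)*(15 - 163) = 5 + 140*(-148) = 5 - 20720 = -20715)
T(S, a) = 1 + a + 20714*S/20715 (T(S, a) = (S + a) + (S/(-20715) + S/S) = (S + a) + (S*(-1/20715) + 1) = (S + a) + (-S/20715 + 1) = (S + a) + (1 - S/20715) = 1 + a + 20714*S/20715)
383662 + T(-215, -180) = 383662 + (1 - 180 + (20714/20715)*(-215)) = 383662 + (1 - 180 - 890702/4143) = 383662 - 1632299/4143 = 1587879367/4143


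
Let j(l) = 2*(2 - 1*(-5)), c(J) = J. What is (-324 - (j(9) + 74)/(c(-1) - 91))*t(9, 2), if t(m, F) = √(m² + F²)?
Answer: -7430*√85/23 ≈ -2978.3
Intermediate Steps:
j(l) = 14 (j(l) = 2*(2 + 5) = 2*7 = 14)
t(m, F) = √(F² + m²)
(-324 - (j(9) + 74)/(c(-1) - 91))*t(9, 2) = (-324 - (14 + 74)/(-1 - 91))*√(2² + 9²) = (-324 - 88/(-92))*√(4 + 81) = (-324 - 88*(-1)/92)*√85 = (-324 - 1*(-22/23))*√85 = (-324 + 22/23)*√85 = -7430*√85/23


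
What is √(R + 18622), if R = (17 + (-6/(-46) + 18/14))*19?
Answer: √491770797/161 ≈ 137.74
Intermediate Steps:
R = 56335/161 (R = (17 + (-6*(-1/46) + 18*(1/14)))*19 = (17 + (3/23 + 9/7))*19 = (17 + 228/161)*19 = (2965/161)*19 = 56335/161 ≈ 349.91)
√(R + 18622) = √(56335/161 + 18622) = √(3054477/161) = √491770797/161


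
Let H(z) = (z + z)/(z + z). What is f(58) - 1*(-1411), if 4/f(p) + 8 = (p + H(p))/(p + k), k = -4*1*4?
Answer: 390679/277 ≈ 1410.4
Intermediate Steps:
k = -16 (k = -4*4 = -16)
H(z) = 1 (H(z) = (2*z)/((2*z)) = (2*z)*(1/(2*z)) = 1)
f(p) = 4/(-8 + (1 + p)/(-16 + p)) (f(p) = 4/(-8 + (p + 1)/(p - 16)) = 4/(-8 + (1 + p)/(-16 + p)))
f(58) - 1*(-1411) = 4*(16 - 1*58)/(-129 + 7*58) - 1*(-1411) = 4*(16 - 58)/(-129 + 406) + 1411 = 4*(-42)/277 + 1411 = 4*(1/277)*(-42) + 1411 = -168/277 + 1411 = 390679/277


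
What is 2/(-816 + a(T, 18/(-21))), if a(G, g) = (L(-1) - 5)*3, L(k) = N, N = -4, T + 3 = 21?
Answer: -2/843 ≈ -0.0023725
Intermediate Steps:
T = 18 (T = -3 + 21 = 18)
L(k) = -4
a(G, g) = -27 (a(G, g) = (-4 - 5)*3 = -9*3 = -27)
2/(-816 + a(T, 18/(-21))) = 2/(-816 - 27) = 2/(-843) = -1/843*2 = -2/843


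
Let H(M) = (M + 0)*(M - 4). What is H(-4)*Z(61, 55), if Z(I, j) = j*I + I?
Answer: 109312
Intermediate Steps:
H(M) = M*(-4 + M)
Z(I, j) = I + I*j (Z(I, j) = I*j + I = I + I*j)
H(-4)*Z(61, 55) = (-4*(-4 - 4))*(61*(1 + 55)) = (-4*(-8))*(61*56) = 32*3416 = 109312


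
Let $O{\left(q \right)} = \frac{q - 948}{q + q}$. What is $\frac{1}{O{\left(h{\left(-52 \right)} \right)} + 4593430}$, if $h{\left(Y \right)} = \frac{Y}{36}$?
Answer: $\frac{26}{119437725} \approx 2.1769 \cdot 10^{-7}$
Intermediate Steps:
$h{\left(Y \right)} = \frac{Y}{36}$ ($h{\left(Y \right)} = Y \frac{1}{36} = \frac{Y}{36}$)
$O{\left(q \right)} = \frac{-948 + q}{2 q}$
$\frac{1}{O{\left(h{\left(-52 \right)} \right)} + 4593430} = \frac{1}{\frac{-948 + \frac{1}{36} \left(-52\right)}{2 \cdot \frac{1}{36} \left(-52\right)} + 4593430} = \frac{1}{\frac{-948 - \frac{13}{9}}{2 \left(- \frac{13}{9}\right)} + 4593430} = \frac{1}{\frac{1}{2} \left(- \frac{9}{13}\right) \left(- \frac{8545}{9}\right) + 4593430} = \frac{1}{\frac{8545}{26} + 4593430} = \frac{1}{\frac{119437725}{26}} = \frac{26}{119437725}$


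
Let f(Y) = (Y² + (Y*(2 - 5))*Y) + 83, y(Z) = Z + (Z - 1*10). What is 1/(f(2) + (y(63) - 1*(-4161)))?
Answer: 1/4352 ≈ 0.00022978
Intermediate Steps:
y(Z) = -10 + 2*Z (y(Z) = Z + (Z - 10) = Z + (-10 + Z) = -10 + 2*Z)
f(Y) = 83 - 2*Y² (f(Y) = (Y² + (Y*(-3))*Y) + 83 = (Y² + (-3*Y)*Y) + 83 = (Y² - 3*Y²) + 83 = -2*Y² + 83 = 83 - 2*Y²)
1/(f(2) + (y(63) - 1*(-4161))) = 1/((83 - 2*2²) + ((-10 + 2*63) - 1*(-4161))) = 1/((83 - 2*4) + ((-10 + 126) + 4161)) = 1/((83 - 8) + (116 + 4161)) = 1/(75 + 4277) = 1/4352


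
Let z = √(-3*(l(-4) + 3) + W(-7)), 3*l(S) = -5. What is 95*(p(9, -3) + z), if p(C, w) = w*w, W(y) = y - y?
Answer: 855 + 190*I ≈ 855.0 + 190.0*I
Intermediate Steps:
l(S) = -5/3 (l(S) = (⅓)*(-5) = -5/3)
W(y) = 0
p(C, w) = w²
z = 2*I (z = √(-3*(-5/3 + 3) + 0) = √(-3*4/3 + 0) = √(-4 + 0) = √(-4) = 2*I ≈ 2.0*I)
95*(p(9, -3) + z) = 95*((-3)² + 2*I) = 95*(9 + 2*I) = 855 + 190*I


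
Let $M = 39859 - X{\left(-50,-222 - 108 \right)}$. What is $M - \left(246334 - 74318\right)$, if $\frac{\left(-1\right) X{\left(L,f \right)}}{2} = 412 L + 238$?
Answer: $-172881$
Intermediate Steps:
$X{\left(L,f \right)} = -476 - 824 L$ ($X{\left(L,f \right)} = - 2 \left(412 L + 238\right) = - 2 \left(238 + 412 L\right) = -476 - 824 L$)
$M = -865$ ($M = 39859 - \left(-476 - -41200\right) = 39859 - \left(-476 + 41200\right) = 39859 - 40724 = -865$)
$M - \left(246334 - 74318\right) = -865 - \left(246334 - 74318\right) = -865 - 172016 = -172881$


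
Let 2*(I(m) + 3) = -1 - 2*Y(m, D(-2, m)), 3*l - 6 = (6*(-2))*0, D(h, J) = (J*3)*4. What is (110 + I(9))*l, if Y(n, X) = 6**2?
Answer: 141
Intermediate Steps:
D(h, J) = 12*J (D(h, J) = (3*J)*4 = 12*J)
l = 2 (l = 2 + ((6*(-2))*0)/3 = 2 + (-12*0)/3 = 2 + (1/3)*0 = 2 + 0 = 2)
Y(n, X) = 36
I(m) = -79/2 (I(m) = -3 + (-1 - 2*36)/2 = -3 + (-1 - 72)/2 = -3 + (1/2)*(-73) = -3 - 73/2 = -79/2)
(110 + I(9))*l = (110 - 79/2)*2 = (141/2)*2 = 141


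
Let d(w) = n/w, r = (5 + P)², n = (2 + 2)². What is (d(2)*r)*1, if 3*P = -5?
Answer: 800/9 ≈ 88.889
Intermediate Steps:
P = -5/3 (P = (⅓)*(-5) = -5/3 ≈ -1.6667)
n = 16 (n = 4² = 16)
r = 100/9 (r = (5 - 5/3)² = (10/3)² = 100/9 ≈ 11.111)
d(w) = 16/w
(d(2)*r)*1 = ((16/2)*(100/9))*1 = ((16*(½))*(100/9))*1 = (8*(100/9))*1 = (800/9)*1 = 800/9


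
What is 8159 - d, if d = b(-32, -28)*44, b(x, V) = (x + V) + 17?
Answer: 10051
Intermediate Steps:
b(x, V) = 17 + V + x (b(x, V) = (V + x) + 17 = 17 + V + x)
d = -1892 (d = (17 - 28 - 32)*44 = -43*44 = -1892)
8159 - d = 8159 - 1*(-1892) = 8159 + 1892 = 10051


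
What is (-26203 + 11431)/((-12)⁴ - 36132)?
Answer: 1231/1283 ≈ 0.95947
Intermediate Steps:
(-26203 + 11431)/((-12)⁴ - 36132) = -14772/(20736 - 36132) = -14772/(-15396) = -14772*(-1/15396) = 1231/1283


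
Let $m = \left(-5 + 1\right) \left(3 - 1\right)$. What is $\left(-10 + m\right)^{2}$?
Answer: $324$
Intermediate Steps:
$m = -8$ ($m = \left(-4\right) 2 = -8$)
$\left(-10 + m\right)^{2} = \left(-10 - 8\right)^{2} = \left(-18\right)^{2} = 324$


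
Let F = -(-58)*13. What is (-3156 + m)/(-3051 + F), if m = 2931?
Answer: 225/2297 ≈ 0.097954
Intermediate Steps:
F = 754 (F = -1*(-754) = 754)
(-3156 + m)/(-3051 + F) = (-3156 + 2931)/(-3051 + 754) = -225/(-2297) = -225*(-1/2297) = 225/2297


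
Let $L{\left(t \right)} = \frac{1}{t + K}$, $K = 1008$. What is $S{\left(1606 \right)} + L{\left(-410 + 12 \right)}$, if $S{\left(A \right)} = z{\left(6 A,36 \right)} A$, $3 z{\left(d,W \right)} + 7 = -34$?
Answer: $- \frac{40166057}{1830} \approx -21949.0$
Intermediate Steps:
$z{\left(d,W \right)} = - \frac{41}{3}$ ($z{\left(d,W \right)} = - \frac{7}{3} + \frac{1}{3} \left(-34\right) = - \frac{7}{3} - \frac{34}{3} = - \frac{41}{3}$)
$S{\left(A \right)} = - \frac{41 A}{3}$
$L{\left(t \right)} = \frac{1}{1008 + t}$ ($L{\left(t \right)} = \frac{1}{t + 1008} = \frac{1}{1008 + t}$)
$S{\left(1606 \right)} + L{\left(-410 + 12 \right)} = \left(- \frac{41}{3}\right) 1606 + \frac{1}{1008 + \left(-410 + 12\right)} = - \frac{65846}{3} + \frac{1}{1008 - 398} = - \frac{65846}{3} + \frac{1}{610} = - \frac{40166057}{1830}$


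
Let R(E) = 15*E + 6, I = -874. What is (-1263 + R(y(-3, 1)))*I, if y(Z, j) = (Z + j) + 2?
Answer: 1098618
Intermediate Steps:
y(Z, j) = 2 + Z + j
R(E) = 6 + 15*E
(-1263 + R(y(-3, 1)))*I = (-1263 + (6 + 15*(2 - 3 + 1)))*(-874) = (-1263 + (6 + 15*0))*(-874) = (-1263 + (6 + 0))*(-874) = (-1263 + 6)*(-874) = -1257*(-874) = 1098618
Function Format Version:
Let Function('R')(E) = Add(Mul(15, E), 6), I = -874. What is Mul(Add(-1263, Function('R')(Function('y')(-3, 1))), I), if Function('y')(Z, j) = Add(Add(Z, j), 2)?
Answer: 1098618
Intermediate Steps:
Function('y')(Z, j) = Add(2, Z, j)
Function('R')(E) = Add(6, Mul(15, E))
Mul(Add(-1263, Function('R')(Function('y')(-3, 1))), I) = Mul(Add(-1263, Add(6, Mul(15, Add(2, -3, 1)))), -874) = Mul(Add(-1263, Add(6, Mul(15, 0))), -874) = Mul(Add(-1263, Add(6, 0)), -874) = Mul(Add(-1263, 6), -874) = Mul(-1257, -874) = 1098618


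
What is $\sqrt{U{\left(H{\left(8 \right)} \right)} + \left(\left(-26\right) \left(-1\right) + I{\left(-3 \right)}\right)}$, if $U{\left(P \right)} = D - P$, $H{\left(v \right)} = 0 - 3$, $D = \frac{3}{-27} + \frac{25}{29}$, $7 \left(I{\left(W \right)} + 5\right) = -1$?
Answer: $\frac{\sqrt{9126677}}{609} \approx 4.9607$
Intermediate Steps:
$I{\left(W \right)} = - \frac{36}{7}$ ($I{\left(W \right)} = -5 + \frac{1}{7} \left(-1\right) = -5 - \frac{1}{7} = - \frac{36}{7}$)
$D = \frac{196}{261}$ ($D = 3 \left(- \frac{1}{27}\right) + 25 \cdot \frac{1}{29} = - \frac{1}{9} + \frac{25}{29} = \frac{196}{261} \approx 0.75096$)
$H{\left(v \right)} = -3$
$U{\left(P \right)} = \frac{196}{261} - P$
$\sqrt{U{\left(H{\left(8 \right)} \right)} + \left(\left(-26\right) \left(-1\right) + I{\left(-3 \right)}\right)} = \sqrt{\left(\frac{196}{261} - -3\right) - - \frac{146}{7}} = \sqrt{\left(\frac{196}{261} + 3\right) + \left(26 - \frac{36}{7}\right)} = \sqrt{\frac{979}{261} + \frac{146}{7}} = \sqrt{\frac{44959}{1827}} = \frac{\sqrt{9126677}}{609}$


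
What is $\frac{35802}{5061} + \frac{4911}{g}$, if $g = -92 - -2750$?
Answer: $\frac{13335143}{1494682} \approx 8.9217$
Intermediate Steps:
$g = 2658$ ($g = -92 + 2750 = 2658$)
$\frac{35802}{5061} + \frac{4911}{g} = \frac{35802}{5061} + \frac{4911}{2658} = 35802 \cdot \frac{1}{5061} + 4911 \cdot \frac{1}{2658} = \frac{11934}{1687} + \frac{1637}{886} = \frac{13335143}{1494682}$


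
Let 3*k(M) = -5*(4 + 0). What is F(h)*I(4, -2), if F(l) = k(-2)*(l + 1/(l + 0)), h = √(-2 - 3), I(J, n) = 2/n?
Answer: 16*I*√5/3 ≈ 11.926*I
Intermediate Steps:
k(M) = -20/3 (k(M) = (-5*(4 + 0))/3 = (-5*4)/3 = (⅓)*(-20) = -20/3)
h = I*√5 (h = √(-5) = I*√5 ≈ 2.2361*I)
F(l) = -20*l/3 - 20/(3*l) (F(l) = -20*(l + 1/(l + 0))/3 = -20*(l + 1/l)/3 = -20*l/3 - 20/(3*l))
F(h)*I(4, -2) = (20*(-1 - (I*√5)²)/(3*((I*√5))))*(2/(-2)) = (20*(-I*√5/5)*(-1 - 1*(-5))/3)*(2*(-½)) = (20*(-I*√5/5)*(-1 + 5)/3)*(-1) = ((20/3)*(-I*√5/5)*4)*(-1) = -16*I*√5/3*(-1) = 16*I*√5/3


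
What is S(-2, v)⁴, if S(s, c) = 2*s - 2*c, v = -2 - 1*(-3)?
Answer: 1296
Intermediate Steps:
v = 1 (v = -2 + 3 = 1)
S(s, c) = -2*c + 2*s
S(-2, v)⁴ = (-2*1 + 2*(-2))⁴ = (-2 - 4)⁴ = (-6)⁴ = 1296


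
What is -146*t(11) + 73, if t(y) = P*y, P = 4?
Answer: -6351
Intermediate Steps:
t(y) = 4*y
-146*t(11) + 73 = -584*11 + 73 = -146*44 + 73 = -6424 + 73 = -6351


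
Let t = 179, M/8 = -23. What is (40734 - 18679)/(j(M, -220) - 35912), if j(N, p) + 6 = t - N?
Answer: -4411/7111 ≈ -0.62031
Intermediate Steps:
M = -184 (M = 8*(-23) = -184)
j(N, p) = 173 - N (j(N, p) = -6 + (179 - N) = 173 - N)
(40734 - 18679)/(j(M, -220) - 35912) = (40734 - 18679)/((173 - 1*(-184)) - 35912) = 22055/((173 + 184) - 35912) = 22055/(357 - 35912) = 22055/(-35555) = 22055*(-1/35555) = -4411/7111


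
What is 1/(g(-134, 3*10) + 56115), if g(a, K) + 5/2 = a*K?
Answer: 2/104185 ≈ 1.9197e-5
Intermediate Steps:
g(a, K) = -5/2 + K*a (g(a, K) = -5/2 + a*K = -5/2 + K*a)
1/(g(-134, 3*10) + 56115) = 1/((-5/2 + (3*10)*(-134)) + 56115) = 1/((-5/2 + 30*(-134)) + 56115) = 1/((-5/2 - 4020) + 56115) = 1/(-8045/2 + 56115) = 1/(104185/2) = 2/104185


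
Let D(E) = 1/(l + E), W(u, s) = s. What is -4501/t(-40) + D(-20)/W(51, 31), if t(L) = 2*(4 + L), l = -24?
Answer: 1534823/24552 ≈ 62.513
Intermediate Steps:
D(E) = 1/(-24 + E)
t(L) = 8 + 2*L
-4501/t(-40) + D(-20)/W(51, 31) = -4501/(8 + 2*(-40)) + 1/(-24 - 20*31) = -4501/(8 - 80) + (1/31)/(-44) = -4501/(-72) - 1/44*1/31 = -4501*(-1/72) - 1/1364 = 4501/72 - 1/1364 = 1534823/24552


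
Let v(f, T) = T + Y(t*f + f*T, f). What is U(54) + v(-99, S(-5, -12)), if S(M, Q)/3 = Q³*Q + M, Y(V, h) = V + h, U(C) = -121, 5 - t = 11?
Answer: -6094540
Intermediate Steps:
t = -6 (t = 5 - 1*11 = 5 - 11 = -6)
S(M, Q) = 3*M + 3*Q⁴ (S(M, Q) = 3*(Q³*Q + M) = 3*(Q⁴ + M) = 3*(M + Q⁴) = 3*M + 3*Q⁴)
v(f, T) = T - 5*f + T*f (v(f, T) = T + ((-6*f + f*T) + f) = T + ((-6*f + T*f) + f) = T + (-5*f + T*f) = T - 5*f + T*f)
U(54) + v(-99, S(-5, -12)) = -121 + ((3*(-5) + 3*(-12)⁴) - 99 - 99*(-6 + (3*(-5) + 3*(-12)⁴))) = -121 + ((-15 + 3*20736) - 99 - 99*(-6 + (-15 + 3*20736))) = -121 + ((-15 + 62208) - 99 - 99*(-6 + (-15 + 62208))) = -121 + (62193 - 99 - 99*(-6 + 62193)) = -121 + (62193 - 99 - 99*62187) = -121 + (62193 - 99 - 6156513) = -121 - 6094419 = -6094540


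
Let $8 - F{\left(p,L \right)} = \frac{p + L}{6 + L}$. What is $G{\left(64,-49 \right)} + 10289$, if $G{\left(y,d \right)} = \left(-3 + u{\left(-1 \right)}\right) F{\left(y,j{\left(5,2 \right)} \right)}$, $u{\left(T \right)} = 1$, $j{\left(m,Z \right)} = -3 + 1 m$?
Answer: $\frac{20579}{2} \approx 10290.0$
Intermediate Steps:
$j{\left(m,Z \right)} = -3 + m$
$F{\left(p,L \right)} = 8 - \frac{L + p}{6 + L}$ ($F{\left(p,L \right)} = 8 - \frac{p + L}{6 + L} = 8 - \frac{L + p}{6 + L}$)
$G{\left(y,d \right)} = - \frac{31}{2} + \frac{y}{4}$ ($G{\left(y,d \right)} = \left(-3 + 1\right) \frac{48 - y + 7 \left(-3 + 5\right)}{6 + \left(-3 + 5\right)} = - 2 \frac{48 - y + 7 \cdot 2}{6 + 2} = - 2 \frac{48 - y + 14}{8} = - 2 \frac{62 - y}{8} = - 2 \left(\frac{31}{4} - \frac{y}{8}\right) = - \frac{31}{2} + \frac{y}{4}$)
$G{\left(64,-49 \right)} + 10289 = \left(- \frac{31}{2} + \frac{1}{4} \cdot 64\right) + 10289 = \left(- \frac{31}{2} + 16\right) + 10289 = \frac{1}{2} + 10289 = \frac{20579}{2}$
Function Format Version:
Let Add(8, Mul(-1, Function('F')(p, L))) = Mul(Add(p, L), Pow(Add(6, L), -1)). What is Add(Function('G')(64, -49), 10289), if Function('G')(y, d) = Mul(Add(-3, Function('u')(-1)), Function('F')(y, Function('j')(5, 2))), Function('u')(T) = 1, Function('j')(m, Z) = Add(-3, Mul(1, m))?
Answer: Rational(20579, 2) ≈ 10290.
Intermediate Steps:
Function('j')(m, Z) = Add(-3, m)
Function('F')(p, L) = Add(8, Mul(-1, Pow(Add(6, L), -1), Add(L, p))) (Function('F')(p, L) = Add(8, Mul(-1, Mul(Add(p, L), Pow(Add(6, L), -1)))) = Add(8, Mul(-1, Mul(Add(L, p), Pow(Add(6, L), -1)))) = Add(8, Mul(-1, Mul(Pow(Add(6, L), -1), Add(L, p)))) = Add(8, Mul(-1, Pow(Add(6, L), -1), Add(L, p))))
Function('G')(y, d) = Add(Rational(-31, 2), Mul(Rational(1, 4), y)) (Function('G')(y, d) = Mul(Add(-3, 1), Mul(Pow(Add(6, Add(-3, 5)), -1), Add(48, Mul(-1, y), Mul(7, Add(-3, 5))))) = Mul(-2, Mul(Pow(Add(6, 2), -1), Add(48, Mul(-1, y), Mul(7, 2)))) = Mul(-2, Mul(Pow(8, -1), Add(48, Mul(-1, y), 14))) = Mul(-2, Mul(Rational(1, 8), Add(62, Mul(-1, y)))) = Mul(-2, Add(Rational(31, 4), Mul(Rational(-1, 8), y))) = Add(Rational(-31, 2), Mul(Rational(1, 4), y)))
Add(Function('G')(64, -49), 10289) = Add(Add(Rational(-31, 2), Mul(Rational(1, 4), 64)), 10289) = Add(Add(Rational(-31, 2), 16), 10289) = Add(Rational(1, 2), 10289) = Rational(20579, 2)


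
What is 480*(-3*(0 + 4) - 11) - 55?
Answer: -11095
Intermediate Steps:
480*(-3*(0 + 4) - 11) - 55 = 480*(-3*4 - 11) - 55 = 480*(-12 - 11) - 55 = 480*(-23) - 55 = -11040 - 55 = -11095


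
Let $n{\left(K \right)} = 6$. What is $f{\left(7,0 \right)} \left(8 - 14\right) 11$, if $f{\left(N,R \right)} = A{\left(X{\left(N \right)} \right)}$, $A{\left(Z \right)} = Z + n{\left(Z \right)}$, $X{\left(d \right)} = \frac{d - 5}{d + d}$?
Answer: $- \frac{2838}{7} \approx -405.43$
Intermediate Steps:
$X{\left(d \right)} = \frac{-5 + d}{2 d}$
$A{\left(Z \right)} = 6 + Z$ ($A{\left(Z \right)} = Z + 6 = 6 + Z$)
$f{\left(N,R \right)} = 6 + \frac{-5 + N}{2 N}$
$f{\left(7,0 \right)} \left(8 - 14\right) 11 = \frac{-5 + 13 \cdot 7}{2 \cdot 7} \left(8 - 14\right) 11 = \frac{1}{2} \cdot \frac{1}{7} \left(-5 + 91\right) \left(-6\right) 11 = \frac{1}{2} \cdot \frac{1}{7} \cdot 86 \left(-6\right) 11 = \frac{43}{7} \left(-6\right) 11 = \left(- \frac{258}{7}\right) 11 = - \frac{2838}{7}$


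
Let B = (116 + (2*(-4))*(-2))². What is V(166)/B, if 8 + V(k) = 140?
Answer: 1/132 ≈ 0.0075758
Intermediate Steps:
V(k) = 132 (V(k) = -8 + 140 = 132)
B = 17424 (B = (116 - 8*(-2))² = (116 + 16)² = 132² = 17424)
V(166)/B = 132/17424 = 132*(1/17424) = 1/132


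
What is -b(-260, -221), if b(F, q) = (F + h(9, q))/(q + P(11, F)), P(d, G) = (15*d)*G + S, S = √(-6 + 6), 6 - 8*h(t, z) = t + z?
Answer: -931/172484 ≈ -0.0053976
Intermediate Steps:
h(t, z) = ¾ - t/8 - z/8 (h(t, z) = ¾ - (t + z)/8 = ¾ + (-t/8 - z/8) = ¾ - t/8 - z/8)
S = 0 (S = √0 = 0)
P(d, G) = 15*G*d (P(d, G) = (15*d)*G + 0 = 15*G*d + 0 = 15*G*d)
b(F, q) = (-3/8 + F - q/8)/(q + 165*F) (b(F, q) = (F + (¾ - ⅛*9 - q/8))/(q + 15*F*11) = (F + (¾ - 9/8 - q/8))/(q + 165*F) = (F + (-3/8 - q/8))/(q + 165*F) = (-3/8 + F - q/8)/(q + 165*F))
-b(-260, -221) = -(-3 - 1*(-221) + 8*(-260))/(8*(-221 + 165*(-260))) = -(-3 + 221 - 2080)/(8*(-221 - 42900)) = -(-1862)/(8*(-43121)) = -(-1)*(-1862)/(8*43121) = -1*931/172484 = -931/172484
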